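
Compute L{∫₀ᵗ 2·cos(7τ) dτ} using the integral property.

L{∫₀ᵗ f(τ)dτ} = F(s)/s with F(s) = 2s/(s² + 49), so the result is (2s/(s² + 49))/s = 2/(s² + 49)

Final answer: 2/(s² + 49)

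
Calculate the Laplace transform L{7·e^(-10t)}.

L{e^(at)} = 1/(s-a), so L{e^(-10t)} = 1/(s+10). Then L{7·e^(-10t)} = 7/(s+10)

Final answer: 7/(s+10)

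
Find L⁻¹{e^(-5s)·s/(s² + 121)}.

L⁻¹{s/(s² + 121)} = cos(11t). By the time shift theorem, L⁻¹{e^(-as)F(s)} = u(t-a)f(t-a) with a=5, so L⁻¹{e^(-5s)·s/(s² + 121)} = u(t-5)·cos(11(t-5))

Final answer: u(t-5)·cos(11(t-5))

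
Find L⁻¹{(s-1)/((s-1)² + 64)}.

Using frequency shift: L⁻¹{(s-a)/((s-a)² + b²)} = e^(at)cos(bt). Here a=1, b=8

Final answer: e^t·cos(8t)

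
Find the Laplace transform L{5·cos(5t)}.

L{cos(ωt)} = s/(s² + ω²), so L{cos(5t)} = s/(s² + 25). Then L{5·cos(5t)} = 5·s/(s² + 25) = 5s/(s² + 25)

Final answer: 5s/(s² + 25)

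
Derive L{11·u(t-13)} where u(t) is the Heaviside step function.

L{u(t-a)} = e^(-as)/s. Here a=13, so L{u(t-13)} = e^(-13s)/s, and L{11·u(t-13)} = 11·e^(-13s)/s

Final answer: 11·e^(-13s)/s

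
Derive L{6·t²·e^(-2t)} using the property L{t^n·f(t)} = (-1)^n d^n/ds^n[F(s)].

L{e^(-2t)} = 1/(s+2). d/ds[1/(s+2)] = -1/(s+2)². d²/ds²[1/(s+2)] = 2/(s+2)³. So L{t²·e^(-2t)} = (-1)² · 2/(s+2)³ = 2/(s+2)³. Then L{6·t²·e^(-2t)} = 6·2/(s+2)³ = 12/(s+2)³

Final answer: 12/(s+2)³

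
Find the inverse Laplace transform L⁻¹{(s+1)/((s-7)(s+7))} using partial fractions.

Using partial fractions, f(t) = (8e^(7t) + 6e^(-7t))/14

Final answer: (8e^(7t) + 6e^(-7t))/14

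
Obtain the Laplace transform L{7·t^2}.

L{t^n} = n!/s^(n+1), so L{t^2} = 2/s^3. Then L{7·t^2} = 7·2/s^3 = 14/s^3

Final answer: 14/s^3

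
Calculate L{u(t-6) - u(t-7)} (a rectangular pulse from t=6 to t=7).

L{u(t-a)} = e^(-as)/s. L{u(t-6) - u(t-7)} = (e^(-6s) - e^(-7s))/s

Final answer: (e^(-6s) - e^(-7s))/s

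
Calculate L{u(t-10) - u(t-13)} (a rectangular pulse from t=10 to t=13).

L{u(t-a)} = e^(-as)/s. L{u(t-10) - u(t-13)} = (e^(-10s) - e^(-13s))/s

Final answer: (e^(-10s) - e^(-13s))/s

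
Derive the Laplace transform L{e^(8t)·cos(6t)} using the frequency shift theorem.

Frequency shift: L{e^(at)f(t)} = F(s-a). L{e^(8t)·cos(6t)} = (s-8)/((s-8)² + 36)

Final answer: (s-8)/((s-8)² + 36)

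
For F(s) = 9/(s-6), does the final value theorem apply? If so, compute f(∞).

sF(s) = 9s/(s-6) has a pole at s = 6 in the right half-plane. Theorem does NOT apply (unstable system; f(t) = 9·e^(6t) grows without bound).

Final answer: Not applicable (unstable)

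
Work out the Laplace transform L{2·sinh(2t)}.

L{sinh(ωt)} = ω/(s² - ω²), so L{sinh(2t)} = 2/(s² - 4). Then L{2·sinh(2t)} = 2·2/(s² - 4) = 4/(s² - 4)

Final answer: 4/(s² - 4)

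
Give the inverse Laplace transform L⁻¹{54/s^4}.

L⁻¹{n!/s^(n+1)} = t^n with n=3. So L⁻¹{6/s^4} = t^3, and L⁻¹{54/s^4} = (54/6)·t^3 = 9·t^3

Final answer: 9·t^3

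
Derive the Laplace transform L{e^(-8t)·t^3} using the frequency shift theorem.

L{e^(at)·t^n} = n!/(s-a)^(n+1), so L{e^(-8t)·t^3} = 6/(s+8)^4

Final answer: 6/(s+8)^4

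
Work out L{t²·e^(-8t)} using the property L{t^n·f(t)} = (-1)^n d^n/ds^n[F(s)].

L{e^(-8t)} = 1/(s+8). d/ds[1/(s+8)] = -1/(s+8)². d²/ds²[1/(s+8)] = 2/(s+8)³. So L{t²·e^(-8t)} = (-1)² · 2/(s+8)³ = 2/(s+8)³

Final answer: 2/(s+8)³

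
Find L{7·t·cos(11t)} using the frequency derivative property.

L{cos(11t)} = s/(s² + 121). Derivative: d/ds[s/(s² + 121)] = [(s² + 121) - s·2s]/(s² + 121)² = (121 - s²)/(s² + 121)². So L{t·cos(11t)} = -F'(s) = (s² - 121)/(s² + 121)². Then L{7·t·cos(11t)} = 7·(s² - 121)/(s² + 121)²

Final answer: 7·(s² - 121)/(s² + 121)²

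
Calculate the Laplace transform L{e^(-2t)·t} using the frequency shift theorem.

L{e^(at)·t^n} = n!/(s-a)^(n+1), so L{e^(-2t)·t} = 1/(s+2)^2

Final answer: 1/(s+2)^2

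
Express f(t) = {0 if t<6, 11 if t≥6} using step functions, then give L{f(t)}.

f(t) = 11·u(t-6). L{u(t-6)} = e^(-6s)/s, so L{f(t)} = 11·e^(-6s)/s

Final answer: 11·e^(-6s)/s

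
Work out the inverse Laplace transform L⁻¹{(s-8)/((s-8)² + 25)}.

Using frequency shift, L⁻¹{(s-8)/((s-8)² + 25)} = e^(8t)·cos(5t)

Final answer: e^(8t)·cos(5t)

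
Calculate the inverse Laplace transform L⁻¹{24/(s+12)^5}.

L⁻¹{n!/(s-a)^(n+1)} = t^n·e^(at) with n=4, a=-12. So L⁻¹{24/(s+12)^5} = t^4·e^(-12t)

Final answer: t^4·e^(-12t)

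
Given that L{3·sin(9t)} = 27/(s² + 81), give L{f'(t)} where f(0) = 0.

L{f'(t)} = s·F(s) - f(0) = s·27/(s² + 81) - 0 = 27s/(s² + 81)

Final answer: 27s/(s² + 81)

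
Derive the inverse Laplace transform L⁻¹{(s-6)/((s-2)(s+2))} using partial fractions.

Using partial fractions, f(t) = (-4e^(2t) + 8e^(-2t))/4

Final answer: (-4e^(2t) + 8e^(-2t))/4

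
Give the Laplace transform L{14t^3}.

L{14t^3} = 14 · L{t^3} = 14 · 6/s^4 = 84/s^4

Final answer: 84/s^4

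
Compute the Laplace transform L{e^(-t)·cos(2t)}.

L{e^(at)·cos(ωt)} = (s-a)/((s-a)² + ω²), so L{e^(-t)·cos(2t)} = (s+1)/((s+1)² + 4)

Final answer: (s+1)/((s+1)² + 4)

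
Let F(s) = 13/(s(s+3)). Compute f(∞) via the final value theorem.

f(∞) = lim_{s→0} s·13/(s(s+3)) = lim_{s→0} 13/(s+3) = 13/3 = 13/3

Final answer: 13/3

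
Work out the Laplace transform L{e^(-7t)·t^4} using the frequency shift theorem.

L{e^(at)·t^n} = n!/(s-a)^(n+1), so L{e^(-7t)·t^4} = 24/(s+7)^5

Final answer: 24/(s+7)^5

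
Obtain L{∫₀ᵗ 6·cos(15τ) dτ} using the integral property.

L{∫₀ᵗ f(τ)dτ} = F(s)/s with F(s) = 6s/(s² + 225), so the result is (6s/(s² + 225))/s = 6/(s² + 225)

Final answer: 6/(s² + 225)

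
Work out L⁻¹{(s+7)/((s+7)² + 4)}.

Using frequency shift: L⁻¹{(s-a)/((s-a)² + b²)} = e^(at)cos(bt). Here a=-7, b=2

Final answer: e^(-7t)·cos(2t)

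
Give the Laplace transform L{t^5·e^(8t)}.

L{t^n·e^(at)} = n!/(s-a)^(n+1), so L{t^5·e^(8t)} = 120/(s-8)^6

Final answer: 120/(s-8)^6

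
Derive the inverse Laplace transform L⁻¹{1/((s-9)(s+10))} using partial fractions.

Decompose: A/(s-9) + B/(s+10). A = 1/19, B = -1/19. f(t) = (e^(9t) - e^(-10t))/19

Final answer: (e^(9t) - e^(-10t))/19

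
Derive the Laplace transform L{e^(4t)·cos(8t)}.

L{e^(at)·cos(ωt)} = (s-a)/((s-a)² + ω²), so L{e^(4t)·cos(8t)} = (s-4)/((s-4)² + 64)

Final answer: (s-4)/((s-4)² + 64)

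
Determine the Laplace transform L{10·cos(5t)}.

L{cos(ωt)} = s/(s² + ω²), so L{cos(5t)} = s/(s² + 25). Then L{10·cos(5t)} = 10·s/(s² + 25) = 10s/(s² + 25)

Final answer: 10s/(s² + 25)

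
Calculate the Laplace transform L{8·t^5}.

L{t^n} = n!/s^(n+1), so L{t^5} = 120/s^6. Then L{8·t^5} = 8·120/s^6 = 960/s^6

Final answer: 960/s^6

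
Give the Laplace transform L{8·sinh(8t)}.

L{sinh(ωt)} = ω/(s² - ω²), so L{sinh(8t)} = 8/(s² - 64). Then L{8·sinh(8t)} = 8·8/(s² - 64) = 64/(s² - 64)

Final answer: 64/(s² - 64)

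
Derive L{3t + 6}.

L{3t + 6} = 3·L{t} + 6·L{1} = 3/s² + 6/s

Final answer: 3/s² + 6/s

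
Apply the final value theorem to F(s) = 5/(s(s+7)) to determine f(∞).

f(∞) = lim_{s→0} s·5/(s(s+7)) = lim_{s→0} 5/(s+7) = 5/7 = 5/7

Final answer: 5/7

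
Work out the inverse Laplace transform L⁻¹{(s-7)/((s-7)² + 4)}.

Using frequency shift, L⁻¹{(s-7)/((s-7)² + 4)} = e^(7t)·cos(2t)

Final answer: e^(7t)·cos(2t)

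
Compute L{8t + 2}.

L{8t + 2} = 8·L{t} + 2·L{1} = 8/s² + 2/s

Final answer: 8/s² + 2/s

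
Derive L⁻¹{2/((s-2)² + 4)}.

Form: b/((s-a)² + b²) → e^(at)sin(bt). With a=2, b=2

Final answer: e^(2t)·sin(2t)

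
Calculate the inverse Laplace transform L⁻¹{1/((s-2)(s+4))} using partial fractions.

Decompose: A/(s-2) + B/(s+4). A = 1/6, B = -1/6. f(t) = (e^(2t) - e^(-4t))/6

Final answer: (e^(2t) - e^(-4t))/6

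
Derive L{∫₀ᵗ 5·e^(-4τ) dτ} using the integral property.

L{∫₀ᵗ f(τ)dτ} = F(s)/s with F(s) = 5/(s+4), so L{∫₀ᵗ 5·e^(-4τ) dτ} = 5/(s(s+4))

Final answer: 5/(s(s+4))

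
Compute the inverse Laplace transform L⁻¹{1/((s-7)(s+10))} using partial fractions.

Decompose: A/(s-7) + B/(s+10). A = 1/17, B = -1/17. f(t) = (e^(7t) - e^(-10t))/17

Final answer: (e^(7t) - e^(-10t))/17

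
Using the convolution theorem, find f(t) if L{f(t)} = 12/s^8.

12/s^8 = (12/s)·(1/s^7) = L{12}·L{t^6/720}. By convolution, f(t) = 12*t^6/720 = ∫₀ᵗ 12·τ^6/720 dτ = 12·t^7/5040

Final answer: 12·t^7/5040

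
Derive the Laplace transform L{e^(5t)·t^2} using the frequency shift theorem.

L{e^(at)·t^n} = n!/(s-a)^(n+1), so L{e^(5t)·t^2} = 2/(s-5)^3

Final answer: 2/(s-5)^3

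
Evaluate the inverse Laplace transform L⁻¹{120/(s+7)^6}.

L⁻¹{n!/(s-a)^(n+1)} = t^n·e^(at), so L⁻¹{120/(s+7)^6} = t^5·e^(-7t)

Final answer: t^5·e^(-7t)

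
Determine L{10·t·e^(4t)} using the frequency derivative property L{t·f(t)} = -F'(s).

L{e^(4t)} = 1/(s-4). By frequency derivative: L{t·e^(4t)} = -d/ds[1/(s-4)] = -(-1)/(s-4)² = 1/(s-4)². Then L{10·t·e^(4t)} = 10·1/(s-4)² = 10/(s-4)²

Final answer: 10/(s-4)²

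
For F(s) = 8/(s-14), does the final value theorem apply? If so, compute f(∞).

sF(s) = 8s/(s-14) has a pole at s = 14 in the right half-plane. Theorem does NOT apply (unstable system; f(t) = 8·e^(14t) grows without bound).

Final answer: Not applicable (unstable)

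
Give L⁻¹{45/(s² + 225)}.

This is the form c·a/(s² + a²) with a = 15, c = 3. L⁻¹ = 3·sin(15t)

Final answer: 3·sin(15t)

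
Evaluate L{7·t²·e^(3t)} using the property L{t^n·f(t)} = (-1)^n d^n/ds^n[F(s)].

L{e^(3t)} = 1/(s-3). d/ds[1/(s-3)] = -1/(s-3)². d²/ds²[1/(s-3)] = 2/(s-3)³. So L{t²·e^(3t)} = (-1)² · 2/(s-3)³ = 2/(s-3)³. Then L{7·t²·e^(3t)} = 7·2/(s-3)³ = 14/(s-3)³

Final answer: 14/(s-3)³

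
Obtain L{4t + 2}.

L{4t + 2} = 4·L{t} + 2·L{1} = 4/s² + 2/s

Final answer: 4/s² + 2/s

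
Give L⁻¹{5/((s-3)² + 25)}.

Form: b/((s-a)² + b²) → e^(at)sin(bt). With a=3, b=5

Final answer: e^(3t)·sin(5t)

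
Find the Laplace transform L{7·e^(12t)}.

L{e^(at)} = 1/(s-a), so L{e^(12t)} = 1/(s-12). Then L{7·e^(12t)} = 7/(s-12)

Final answer: 7/(s-12)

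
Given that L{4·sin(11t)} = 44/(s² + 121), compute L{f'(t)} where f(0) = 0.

L{f'(t)} = s·F(s) - f(0) = s·44/(s² + 121) - 0 = 44s/(s² + 121)

Final answer: 44s/(s² + 121)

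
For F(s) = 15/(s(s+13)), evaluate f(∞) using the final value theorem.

f(∞) = lim_{s→0} s·15/(s(s+13)) = lim_{s→0} 15/(s+13) = 15/13 = 15/13

Final answer: 15/13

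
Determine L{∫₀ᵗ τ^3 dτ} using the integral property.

L{∫₀ᵗ f(τ)dτ} = F(s)/s with f(t) = t^3. F(s) = 6/s^4, so L{∫₀ᵗ τ^3 dτ} = (6/s^4)/s = 6/s^5. (Check: ∫₀ᵗ τ^3 dτ = t^4/4.)

Final answer: 6/s^5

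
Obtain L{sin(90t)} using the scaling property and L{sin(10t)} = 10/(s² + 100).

Using L{f(at)} = (1/a)F(s/a) with a=9: L{sin(90t)} = (1/9) · 10/((s/9)² + 100) = (1/9) · 10·81/(s² + 8100) = 90/(s² + 8100)

Final answer: 90/(s² + 8100)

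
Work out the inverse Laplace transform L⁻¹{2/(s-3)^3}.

L⁻¹{n!/(s-a)^(n+1)} = t^n·e^(at), so L⁻¹{2/(s-3)^3} = t^2·e^(3t)

Final answer: t^2·e^(3t)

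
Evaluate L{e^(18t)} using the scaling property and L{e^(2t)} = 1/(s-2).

Using L{f(at)} = (1/a)F(s/a) with a=9 and f(t) = e^(2t): L{e^(18t)} = (1/9) · 1/((s/9)-2) = (1/9) · 9/(s-18) = 1/(s-18)

Final answer: 1/(s-18)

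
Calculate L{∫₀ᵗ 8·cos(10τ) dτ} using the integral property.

L{∫₀ᵗ f(τ)dτ} = F(s)/s with F(s) = 8s/(s² + 100), so the result is (8s/(s² + 100))/s = 8/(s² + 100)

Final answer: 8/(s² + 100)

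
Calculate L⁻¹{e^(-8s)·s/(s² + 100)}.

L⁻¹{s/(s² + 100)} = cos(10t). By the time shift theorem, L⁻¹{e^(-as)F(s)} = u(t-a)f(t-a) with a=8, so L⁻¹{e^(-8s)·s/(s² + 100)} = u(t-8)·cos(10(t-8))

Final answer: u(t-8)·cos(10(t-8))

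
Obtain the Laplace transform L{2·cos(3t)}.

L{cos(ωt)} = s/(s² + ω²), so L{cos(3t)} = s/(s² + 9). Then L{2·cos(3t)} = 2·s/(s² + 9) = 2s/(s² + 9)

Final answer: 2s/(s² + 9)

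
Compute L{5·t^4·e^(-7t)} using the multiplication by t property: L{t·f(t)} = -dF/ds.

Using L{t^n·e^(at)} = n!/(s-a)^(n+1), L{t^4·e^(-7t)} = 24/(s+7)^5, so L{5·t^4·e^(-7t)} = 5·24/(s+7)^5 = 120/(s+7)^5

Final answer: 120/(s+7)^5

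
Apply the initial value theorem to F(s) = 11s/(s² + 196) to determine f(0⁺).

f(0⁺) = lim_{s→∞} s·11s/(s² + 196) = lim_{s→∞} 11s²/(s² + 196) = 11

Final answer: 11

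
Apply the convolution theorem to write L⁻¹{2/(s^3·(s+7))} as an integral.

2/(s^3·(s+7)) = (2/s^3)·(1/(s+7)) = L{t^2}·L{e^(-7t)}. So f(t) = t^2*e^(-7t) = ∫₀ᵗ τ^2·e^(-7(t-τ)) dτ

Final answer: ∫₀ᵗ τ^2·e^(-7(t-τ)) dτ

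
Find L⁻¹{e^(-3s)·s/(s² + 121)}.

L⁻¹{s/(s² + 121)} = cos(11t). By the time shift theorem, L⁻¹{e^(-as)F(s)} = u(t-a)f(t-a) with a=3, so L⁻¹{e^(-3s)·s/(s² + 121)} = u(t-3)·cos(11(t-3))

Final answer: u(t-3)·cos(11(t-3))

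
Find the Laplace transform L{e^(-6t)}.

L{e^(at)} = 1/(s-a), so L{e^(-6t)} = 1/(s+6)

Final answer: 1/(s+6)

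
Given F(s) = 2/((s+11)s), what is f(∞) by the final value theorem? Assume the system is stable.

f(∞) = lim_{s→0} sF(s) = lim_{s→0} 2/(s+11) = 2/11

Final answer: 2/11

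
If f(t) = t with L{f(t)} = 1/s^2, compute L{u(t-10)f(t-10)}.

Time shift theorem: L{u(t-a)f(t-a)} = e^(-as)F(s). Here a=10, F(s) = 1/s^2, so L{u(t-10)f(t-10)} = e^(-10s)·1/s^2

Final answer: e^(-10s)·1/s^2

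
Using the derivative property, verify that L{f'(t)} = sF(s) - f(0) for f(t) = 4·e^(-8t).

f'(t) = -32e^(-8t). Direct: L{f'(t)} = -32/(s+8). Property: s·4/(s+8) - 4 = (4s - 4(s+8))/(s+8) = -32/(s+8). ✓

Final answer: -32/(s+8)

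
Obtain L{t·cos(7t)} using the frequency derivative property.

L{cos(7t)} = s/(s² + 49). Derivative: d/ds[s/(s² + 49)] = [(s² + 49) - s·2s]/(s² + 49)² = (49 - s²)/(s² + 49)². So L{t·cos(7t)} = -F'(s) = (s² - 49)/(s² + 49)²

Final answer: (s² - 49)/(s² + 49)²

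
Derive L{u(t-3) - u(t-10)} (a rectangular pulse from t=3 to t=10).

L{u(t-a)} = e^(-as)/s. L{u(t-3) - u(t-10)} = (e^(-3s) - e^(-10s))/s

Final answer: (e^(-3s) - e^(-10s))/s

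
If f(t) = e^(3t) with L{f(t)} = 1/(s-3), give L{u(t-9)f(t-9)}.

Time shift theorem: L{u(t-a)f(t-a)} = e^(-as)F(s). Here a=9, F(s) = 1/(s-3), so L{u(t-9)f(t-9)} = e^(-9s)·1/(s-3)

Final answer: e^(-9s)·1/(s-3)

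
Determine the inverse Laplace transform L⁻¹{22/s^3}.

L⁻¹{n!/s^(n+1)} = t^n with n=2. So L⁻¹{2/s^3} = t^2, and L⁻¹{22/s^3} = (22/2)·t^2 = 11·t^2

Final answer: 11·t^2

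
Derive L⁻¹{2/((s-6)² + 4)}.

Form: b/((s-a)² + b²) → e^(at)sin(bt). With a=6, b=2

Final answer: e^(6t)·sin(2t)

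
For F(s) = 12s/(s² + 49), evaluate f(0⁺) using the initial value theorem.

f(0⁺) = lim_{s→∞} s·12s/(s² + 49) = lim_{s→∞} 12s²/(s² + 49) = 12

Final answer: 12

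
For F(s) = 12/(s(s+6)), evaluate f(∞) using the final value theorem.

f(∞) = lim_{s→0} s·12/(s(s+6)) = lim_{s→0} 12/(s+6) = 12/6 = 2

Final answer: 2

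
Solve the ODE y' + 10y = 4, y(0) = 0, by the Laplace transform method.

sY + 10Y = 4/s. Y = 4/(s(s+10)). Partial fractions: Y = 2/5/s - 2/5/(s+10)

Final answer: y(t) = 2/5(1 - e^(-10t))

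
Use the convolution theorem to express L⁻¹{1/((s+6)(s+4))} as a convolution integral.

1/((s+6)(s+4)) = (1/(s+6))·(1/(s+4)) = L{e^(-6t)}·L{e^(-4t)}. So f(t) = e^(-6t)*e^(-4t) = ∫₀ᵗ e^(-6τ)·e^(-4(t-τ)) dτ

Final answer: ∫₀ᵗ e^(-6τ)·e^(-4(t-τ)) dτ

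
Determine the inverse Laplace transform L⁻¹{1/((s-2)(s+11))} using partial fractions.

Decompose: A/(s-2) + B/(s+11). A = 1/13, B = -1/13. f(t) = (e^(2t) - e^(-11t))/13

Final answer: (e^(2t) - e^(-11t))/13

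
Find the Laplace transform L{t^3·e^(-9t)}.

L{t^n·e^(at)} = n!/(s-a)^(n+1), so L{t^3·e^(-9t)} = 6/(s+9)^4

Final answer: 6/(s+9)^4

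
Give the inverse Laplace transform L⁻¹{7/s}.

L⁻¹{c/s} = c, so L⁻¹{7/s} = 7

Final answer: 7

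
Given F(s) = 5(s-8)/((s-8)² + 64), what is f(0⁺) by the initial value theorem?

f(0⁺) = lim_{s→∞} sF(s) = lim_{s→∞} 5s(s-8)/((s-8)² + 64) = 5

Final answer: 5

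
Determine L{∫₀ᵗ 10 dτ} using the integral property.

L{∫₀ᵗ f(τ)dτ} = F(s)/s with f(t) = 10. F(s) = 10/s, so L{∫₀ᵗ 10 dτ} = (10/s)/s = 10/s². (Check: ∫₀ᵗ 10 dτ = 10t.)

Final answer: 10/s²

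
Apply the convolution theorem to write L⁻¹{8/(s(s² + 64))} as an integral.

8/(s(s² + 64)) = (1/s)·(8/(s² + 64)) = L{1}·L{sin(8t)}. So f(t) = 1*(sin(8t)) = ∫₀ᵗ sin(8τ) dτ

Final answer: ∫₀ᵗ sin(8τ) dτ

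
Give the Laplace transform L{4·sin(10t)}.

L{sin(ωt)} = ω/(s² + ω²), so L{sin(10t)} = 10/(s² + 100). Then L{4·sin(10t)} = 4·10/(s² + 100) = 40/(s² + 100)

Final answer: 40/(s² + 100)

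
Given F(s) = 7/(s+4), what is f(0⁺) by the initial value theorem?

f(0⁺) = lim_{s→∞} s·7/(s+4) = lim_{s→∞} 7s/(s+4) = 7

Final answer: 7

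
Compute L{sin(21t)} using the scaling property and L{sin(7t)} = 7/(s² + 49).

Using L{f(at)} = (1/a)F(s/a) with a=3: L{sin(21t)} = (1/3) · 7/((s/3)² + 49) = (1/3) · 7·9/(s² + 441) = 21/(s² + 441)

Final answer: 21/(s² + 441)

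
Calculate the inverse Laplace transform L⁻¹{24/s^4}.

L⁻¹{n!/s^(n+1)} = t^n with n=3. So L⁻¹{6/s^4} = t^3, and L⁻¹{24/s^4} = (24/6)·t^3 = 4·t^3

Final answer: 4·t^3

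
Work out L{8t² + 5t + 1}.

L{8t² + 5t + 1} = 8·2/s³ + 5/s² + 1/s = 16/s³ + 5/s² + 1/s

Final answer: 16/s³ + 5/s² + 1/s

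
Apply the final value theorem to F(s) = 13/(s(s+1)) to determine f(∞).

f(∞) = lim_{s→0} s·13/(s(s+1)) = lim_{s→0} 13/(s+1) = 13/1 = 13

Final answer: 13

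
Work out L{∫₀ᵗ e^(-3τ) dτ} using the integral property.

L{∫₀ᵗ f(τ)dτ} = F(s)/s with F(s) = 1/(s+3), so L{∫₀ᵗ e^(-3τ) dτ} = 1/(s(s+3))

Final answer: 1/(s(s+3))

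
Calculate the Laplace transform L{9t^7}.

L{9t^7} = 9 · L{t^7} = 9 · 5040/s^8 = 45360/s^8

Final answer: 45360/s^8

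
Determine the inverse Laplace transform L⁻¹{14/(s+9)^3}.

L⁻¹{n!/(s-a)^(n+1)} = t^n·e^(at) with n=2, a=-9. So L⁻¹{2/(s+9)^3} = t^2·e^(-9t), and L⁻¹{14/(s+9)^3} = (14/2)·t^2·e^(-9t) = 7·t^2·e^(-9t)

Final answer: 7·t^2·e^(-9t)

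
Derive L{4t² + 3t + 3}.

L{4t² + 3t + 3} = 4·2/s³ + 3/s² + 3/s = 8/s³ + 3/s² + 3/s

Final answer: 8/s³ + 3/s² + 3/s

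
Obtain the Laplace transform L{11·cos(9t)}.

L{cos(ωt)} = s/(s² + ω²), so L{cos(9t)} = s/(s² + 81). Then L{11·cos(9t)} = 11·s/(s² + 81) = 11s/(s² + 81)

Final answer: 11s/(s² + 81)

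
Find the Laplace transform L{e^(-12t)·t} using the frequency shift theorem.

L{e^(at)·t^n} = n!/(s-a)^(n+1), so L{e^(-12t)·t} = 1/(s+12)^2

Final answer: 1/(s+12)^2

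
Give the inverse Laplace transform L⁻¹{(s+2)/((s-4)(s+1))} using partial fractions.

Using partial fractions, f(t) = (6e^(4t) - e^(-t))/5

Final answer: (6e^(4t) - e^(-t))/5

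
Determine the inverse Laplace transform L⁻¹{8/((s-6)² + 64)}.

Using frequency shift, L⁻¹{8/((s-6)² + 64)} = e^(6t)·sin(8t)

Final answer: e^(6t)·sin(8t)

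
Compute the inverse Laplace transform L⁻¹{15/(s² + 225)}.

L⁻¹{15/(s² + 225)} = sin(15t)

Final answer: sin(15t)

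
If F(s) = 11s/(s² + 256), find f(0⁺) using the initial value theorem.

f(0⁺) = lim_{s→∞} s·11s/(s² + 256) = lim_{s→∞} 11s²/(s² + 256) = 11

Final answer: 11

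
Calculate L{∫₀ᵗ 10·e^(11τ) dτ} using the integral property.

L{∫₀ᵗ f(τ)dτ} = F(s)/s with F(s) = 10/(s-11), so L{∫₀ᵗ 10·e^(11τ) dτ} = 10/(s(s-11))

Final answer: 10/(s(s-11))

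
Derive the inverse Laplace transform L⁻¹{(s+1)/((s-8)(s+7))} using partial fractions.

Using partial fractions, f(t) = (9e^(8t) + 6e^(-7t))/15

Final answer: (9e^(8t) + 6e^(-7t))/15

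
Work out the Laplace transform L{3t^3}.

L{3t^3} = 3 · L{t^3} = 3 · 6/s^4 = 18/s^4

Final answer: 18/s^4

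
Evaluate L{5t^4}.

L{t^n} = n!/s^(n+1). So L{5t^4} = 5·4!/s^5 = 120/s^5

Final answer: 120/s^5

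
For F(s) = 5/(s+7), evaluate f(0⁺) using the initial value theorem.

f(0⁺) = lim_{s→∞} s·5/(s+7) = lim_{s→∞} 5s/(s+7) = 5

Final answer: 5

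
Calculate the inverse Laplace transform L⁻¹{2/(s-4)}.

L⁻¹{1/(s-a)} = e^(at), so L⁻¹{1/(s-4)} = e^(4t), and L⁻¹{2/(s-4)} = 2·e^(4t)

Final answer: 2·e^(4t)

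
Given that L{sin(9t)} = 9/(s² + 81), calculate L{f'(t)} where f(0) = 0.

L{f'(t)} = s·F(s) - f(0) = s·9/(s² + 81) - 0 = 9s/(s² + 81)

Final answer: 9s/(s² + 81)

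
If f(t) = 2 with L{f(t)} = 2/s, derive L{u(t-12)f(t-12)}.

Time shift theorem: L{u(t-a)f(t-a)} = e^(-as)F(s). Here a=12, F(s) = 2/s, so L{u(t-12)f(t-12)} = e^(-12s)·2/s

Final answer: e^(-12s)·2/s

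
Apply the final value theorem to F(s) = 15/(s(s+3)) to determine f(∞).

f(∞) = lim_{s→0} s·15/(s(s+3)) = lim_{s→0} 15/(s+3) = 15/3 = 5

Final answer: 5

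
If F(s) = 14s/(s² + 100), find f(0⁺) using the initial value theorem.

f(0⁺) = lim_{s→∞} s·14s/(s² + 100) = lim_{s→∞} 14s²/(s² + 100) = 14

Final answer: 14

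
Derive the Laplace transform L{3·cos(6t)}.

L{cos(ωt)} = s/(s² + ω²), so L{cos(6t)} = s/(s² + 36). Then L{3·cos(6t)} = 3·s/(s² + 36) = 3s/(s² + 36)

Final answer: 3s/(s² + 36)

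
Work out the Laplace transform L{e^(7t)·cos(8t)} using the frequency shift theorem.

Frequency shift: L{e^(at)f(t)} = F(s-a). L{e^(7t)·cos(8t)} = (s-7)/((s-7)² + 64)

Final answer: (s-7)/((s-7)² + 64)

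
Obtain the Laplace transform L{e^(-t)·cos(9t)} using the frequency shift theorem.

Frequency shift: L{e^(at)f(t)} = F(s-a). L{e^(-t)·cos(9t)} = (s+1)/((s+1)² + 81)

Final answer: (s+1)/((s+1)² + 81)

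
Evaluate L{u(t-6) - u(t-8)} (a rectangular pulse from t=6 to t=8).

L{u(t-a)} = e^(-as)/s. L{u(t-6) - u(t-8)} = (e^(-6s) - e^(-8s))/s

Final answer: (e^(-6s) - e^(-8s))/s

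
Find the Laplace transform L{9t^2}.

L{9t^2} = 9 · L{t^2} = 9 · 2/s^3 = 18/s^3

Final answer: 18/s^3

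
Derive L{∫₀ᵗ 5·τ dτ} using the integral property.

L{∫₀ᵗ f(τ)dτ} = F(s)/s with f(t) = 5t. F(s) = 5/s^2, so L{∫₀ᵗ 5·τ dτ} = (5/s^2)/s = 5/s^3. (Check: ∫₀ᵗ 5·τ dτ = 5t^2/2.)

Final answer: 5/s^3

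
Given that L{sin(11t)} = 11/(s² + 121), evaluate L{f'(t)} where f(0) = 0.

L{f'(t)} = s·F(s) - f(0) = s·11/(s² + 121) - 0 = 11s/(s² + 121)

Final answer: 11s/(s² + 121)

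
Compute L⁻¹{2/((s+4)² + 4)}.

Form: b/((s-a)² + b²) → e^(at)sin(bt). With a=-4, b=2

Final answer: e^(-4t)·sin(2t)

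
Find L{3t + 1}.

L{3t + 1} = 3·L{t} + L{1} = 3/s² + 1/s

Final answer: 3/s² + 1/s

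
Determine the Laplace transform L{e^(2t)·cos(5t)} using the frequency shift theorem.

Frequency shift: L{e^(at)f(t)} = F(s-a). L{e^(2t)·cos(5t)} = (s-2)/((s-2)² + 25)

Final answer: (s-2)/((s-2)² + 25)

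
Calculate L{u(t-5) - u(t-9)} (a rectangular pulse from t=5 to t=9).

L{u(t-a)} = e^(-as)/s. L{u(t-5) - u(t-9)} = (e^(-5s) - e^(-9s))/s

Final answer: (e^(-5s) - e^(-9s))/s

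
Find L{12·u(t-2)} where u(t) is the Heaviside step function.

L{u(t-a)} = e^(-as)/s. Here a=2, so L{u(t-2)} = e^(-2s)/s, and L{12·u(t-2)} = 12·e^(-2s)/s

Final answer: 12·e^(-2s)/s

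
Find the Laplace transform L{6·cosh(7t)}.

L{cosh(ωt)} = s/(s² - ω²), so L{cosh(7t)} = s/(s² - 49). Then L{6·cosh(7t)} = 6·s/(s² - 49) = 6s/(s² - 49)

Final answer: 6s/(s² - 49)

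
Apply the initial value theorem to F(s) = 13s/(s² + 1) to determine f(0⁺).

f(0⁺) = lim_{s→∞} s·13s/(s² + 1) = lim_{s→∞} 13s²/(s² + 1) = 13

Final answer: 13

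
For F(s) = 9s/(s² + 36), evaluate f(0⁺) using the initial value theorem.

f(0⁺) = lim_{s→∞} s·9s/(s² + 36) = lim_{s→∞} 9s²/(s² + 36) = 9

Final answer: 9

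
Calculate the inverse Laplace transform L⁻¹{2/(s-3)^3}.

L⁻¹{n!/(s-a)^(n+1)} = t^n·e^(at), so L⁻¹{2/(s-3)^3} = t^2·e^(3t)

Final answer: t^2·e^(3t)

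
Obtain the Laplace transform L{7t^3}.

L{7t^3} = 7 · L{t^3} = 7 · 6/s^4 = 42/s^4

Final answer: 42/s^4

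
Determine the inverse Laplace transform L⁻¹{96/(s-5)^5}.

L⁻¹{n!/(s-a)^(n+1)} = t^n·e^(at) with n=4, a=5. So L⁻¹{24/(s-5)^5} = t^4·e^(5t), and L⁻¹{96/(s-5)^5} = (96/24)·t^4·e^(5t) = 4·t^4·e^(5t)

Final answer: 4·t^4·e^(5t)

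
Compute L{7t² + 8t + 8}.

L{7t² + 8t + 8} = 7·2/s³ + 8/s² + 8/s = 14/s³ + 8/s² + 8/s

Final answer: 14/s³ + 8/s² + 8/s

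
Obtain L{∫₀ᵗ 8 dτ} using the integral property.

L{∫₀ᵗ f(τ)dτ} = F(s)/s with f(t) = 8. F(s) = 8/s, so L{∫₀ᵗ 8 dτ} = (8/s)/s = 8/s². (Check: ∫₀ᵗ 8 dτ = 8t.)

Final answer: 8/s²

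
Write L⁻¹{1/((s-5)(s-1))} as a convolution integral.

1/((s-5)(s-1)) = (1/(s-5))·(1/(s-1)) = L{e^(5t)}·L{e^t}. So f(t) = e^(5t)*e^t = ∫₀ᵗ e^(5τ)·e^(t-τ) dτ

Final answer: ∫₀ᵗ e^(5τ)·e^(t-τ) dτ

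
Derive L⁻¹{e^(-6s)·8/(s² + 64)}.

L⁻¹{8/(s² + 64)} = sin(8t). By the time shift theorem, L⁻¹{e^(-as)F(s)} = u(t-a)f(t-a) with a=6, so L⁻¹{e^(-6s)·8/(s² + 64)} = u(t-6)·sin(8(t-6))

Final answer: u(t-6)·sin(8(t-6))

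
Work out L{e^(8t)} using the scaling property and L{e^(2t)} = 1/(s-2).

Using L{f(at)} = (1/a)F(s/a) with a=4 and f(t) = e^(2t): L{e^(8t)} = (1/4) · 1/((s/4)-2) = (1/4) · 4/(s-8) = 1/(s-8)

Final answer: 1/(s-8)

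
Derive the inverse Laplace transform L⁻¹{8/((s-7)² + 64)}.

Using frequency shift, L⁻¹{8/((s-7)² + 64)} = e^(7t)·sin(8t)

Final answer: e^(7t)·sin(8t)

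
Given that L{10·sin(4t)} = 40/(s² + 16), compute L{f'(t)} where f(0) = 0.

L{f'(t)} = s·F(s) - f(0) = s·40/(s² + 16) - 0 = 40s/(s² + 16)

Final answer: 40s/(s² + 16)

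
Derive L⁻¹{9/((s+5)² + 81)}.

Form: b/((s-a)² + b²) → e^(at)sin(bt). With a=-5, b=9

Final answer: e^(-5t)·sin(9t)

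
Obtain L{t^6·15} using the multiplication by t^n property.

L{15} = 15/s. d^1/ds^1[1/s] = -1/s². d^2/ds^2[1/s] = 2/s^3. d^3/ds^3[1/s] = -6/s^4. d^4/ds^4[1/s] = 24/s^5. d^5/ds^5[1/s] = -120/s^6. d^6/ds^6[1/s] = 720/s^7. So L{t^6} = (-1)^{6}·720/s^7 = 720/s^7. Then L{t^6·15} = 15·720/s^7 = 10800/s^7

Final answer: 10800/s^7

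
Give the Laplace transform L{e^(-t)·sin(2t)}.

L{e^(at)·sin(ωt)} = ω/((s-a)² + ω²), so L{e^(-t)·sin(2t)} = 2/((s+1)² + 4)

Final answer: 2/((s+1)² + 4)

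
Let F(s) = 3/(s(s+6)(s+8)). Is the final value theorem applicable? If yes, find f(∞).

Poles of sF(s) = 3/((s+6)(s+8)) are at s = -6 and s = -8, both in the left half-plane. Theorem applies. f(∞) = lim_{s→0} sF(s) = 3/(6·8) = 1/16

Final answer: 1/16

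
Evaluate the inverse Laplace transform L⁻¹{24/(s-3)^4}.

L⁻¹{n!/(s-a)^(n+1)} = t^n·e^(at) with n=3, a=3. So L⁻¹{6/(s-3)^4} = t^3·e^(3t), and L⁻¹{24/(s-3)^4} = (24/6)·t^3·e^(3t) = 4·t^3·e^(3t)

Final answer: 4·t^3·e^(3t)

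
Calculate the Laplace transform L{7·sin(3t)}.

L{sin(ωt)} = ω/(s² + ω²), so L{sin(3t)} = 3/(s² + 9). Then L{7·sin(3t)} = 7·3/(s² + 9) = 21/(s² + 9)

Final answer: 21/(s² + 9)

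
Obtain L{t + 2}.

L{t + 2} = L{t} + 2·L{1} = 1/s² + 2/s

Final answer: 1/s² + 2/s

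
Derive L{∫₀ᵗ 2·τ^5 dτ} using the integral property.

L{∫₀ᵗ f(τ)dτ} = F(s)/s with f(t) = 2t^5. F(s) = 240/s^6, so L{∫₀ᵗ 2·τ^5 dτ} = (240/s^6)/s = 240/s^7. (Check: ∫₀ᵗ 2·τ^5 dτ = 2t^6/6.)

Final answer: 240/s^7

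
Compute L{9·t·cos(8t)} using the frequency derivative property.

L{cos(8t)} = s/(s² + 64). Derivative: d/ds[s/(s² + 64)] = [(s² + 64) - s·2s]/(s² + 64)² = (64 - s²)/(s² + 64)². So L{t·cos(8t)} = -F'(s) = (s² - 64)/(s² + 64)². Then L{9·t·cos(8t)} = 9·(s² - 64)/(s² + 64)²

Final answer: 9·(s² - 64)/(s² + 64)²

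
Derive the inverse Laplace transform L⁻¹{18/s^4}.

L⁻¹{n!/s^(n+1)} = t^n with n=3. So L⁻¹{6/s^4} = t^3, and L⁻¹{18/s^4} = (18/6)·t^3 = 3·t^3

Final answer: 3·t^3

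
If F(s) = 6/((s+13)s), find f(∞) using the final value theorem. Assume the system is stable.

f(∞) = lim_{s→0} sF(s) = lim_{s→0} 6/(s+13) = 6/13

Final answer: 6/13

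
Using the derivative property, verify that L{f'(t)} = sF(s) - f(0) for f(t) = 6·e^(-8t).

f'(t) = -48e^(-8t). Direct: L{f'(t)} = -48/(s+8). Property: s·6/(s+8) - 6 = (6s - 6(s+8))/(s+8) = -48/(s+8). ✓

Final answer: -48/(s+8)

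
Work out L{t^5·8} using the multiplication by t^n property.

L{8} = 8/s. d^1/ds^1[1/s] = -1/s². d^2/ds^2[1/s] = 2/s^3. d^3/ds^3[1/s] = -6/s^4. d^4/ds^4[1/s] = 24/s^5. d^5/ds^5[1/s] = -120/s^6. So L{t^5} = (-1)^{5}·-120/s^6 = 120/s^6. Then L{t^5·8} = 8·120/s^6 = 960/s^6

Final answer: 960/s^6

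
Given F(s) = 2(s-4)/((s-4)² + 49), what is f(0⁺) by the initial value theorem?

f(0⁺) = lim_{s→∞} sF(s) = lim_{s→∞} 2s(s-4)/((s-4)² + 49) = 2

Final answer: 2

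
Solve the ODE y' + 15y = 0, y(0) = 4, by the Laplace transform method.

L{y'} + 15L{y} = 0. sY - 4 + 15Y = 0. Y(s+15) = 4. Y = 4/(s+15)

Final answer: y(t) = 4e^(-15t)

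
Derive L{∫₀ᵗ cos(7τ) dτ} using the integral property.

L{∫₀ᵗ f(τ)dτ} = F(s)/s with F(s) = s/(s² + 49), so the result is (s/(s² + 49))/s = 1/(s² + 49)

Final answer: 1/(s² + 49)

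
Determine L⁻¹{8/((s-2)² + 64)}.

Form: b/((s-a)² + b²) → e^(at)sin(bt). With a=2, b=8

Final answer: e^(2t)·sin(8t)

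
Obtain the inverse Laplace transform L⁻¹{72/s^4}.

L⁻¹{n!/s^(n+1)} = t^n with n=3. So L⁻¹{6/s^4} = t^3, and L⁻¹{72/s^4} = (72/6)·t^3 = 12·t^3

Final answer: 12·t^3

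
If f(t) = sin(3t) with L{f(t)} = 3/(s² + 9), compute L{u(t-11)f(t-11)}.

Time shift theorem: L{u(t-a)f(t-a)} = e^(-as)F(s). Here a=11, F(s) = 3/(s² + 9), so L{u(t-11)f(t-11)} = e^(-11s)·3/(s² + 9)

Final answer: e^(-11s)·3/(s² + 9)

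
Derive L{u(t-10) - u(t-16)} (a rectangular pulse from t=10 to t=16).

L{u(t-a)} = e^(-as)/s. L{u(t-10) - u(t-16)} = (e^(-10s) - e^(-16s))/s

Final answer: (e^(-10s) - e^(-16s))/s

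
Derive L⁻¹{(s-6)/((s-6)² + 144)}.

Using frequency shift: L⁻¹{(s-a)/((s-a)² + b²)} = e^(at)cos(bt). Here a=6, b=12

Final answer: e^(6t)·cos(12t)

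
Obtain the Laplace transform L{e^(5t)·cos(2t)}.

L{e^(at)·cos(ωt)} = (s-a)/((s-a)² + ω²), so L{e^(5t)·cos(2t)} = (s-5)/((s-5)² + 4)

Final answer: (s-5)/((s-5)² + 4)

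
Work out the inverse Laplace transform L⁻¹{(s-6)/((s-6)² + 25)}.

Using frequency shift, L⁻¹{(s-6)/((s-6)² + 25)} = e^(6t)·cos(5t)

Final answer: e^(6t)·cos(5t)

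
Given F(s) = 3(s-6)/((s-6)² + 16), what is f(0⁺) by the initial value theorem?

f(0⁺) = lim_{s→∞} sF(s) = lim_{s→∞} 3s(s-6)/((s-6)² + 16) = 3

Final answer: 3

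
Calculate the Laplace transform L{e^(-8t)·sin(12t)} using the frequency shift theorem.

Frequency shift: L{e^(at)f(t)} = F(s-a). L{e^(-8t)·sin(12t)} = 12/((s+8)² + 144)

Final answer: 12/((s+8)² + 144)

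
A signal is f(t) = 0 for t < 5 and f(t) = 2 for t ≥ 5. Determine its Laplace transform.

f(t) = 2·u(t-5). L{u(t-5)} = e^(-5s)/s, so L{f(t)} = 2·e^(-5s)/s

Final answer: 2·e^(-5s)/s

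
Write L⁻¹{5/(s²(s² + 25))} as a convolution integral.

5/(s²(s² + 25)) = (1/s²)·(5/(s² + 25)) = L{t}·L{sin(5t)}. So f(t) = t*(sin(5t)) = ∫₀ᵗ τ·sin(5(t-τ)) dτ

Final answer: ∫₀ᵗ τ·sin(5(t-τ)) dτ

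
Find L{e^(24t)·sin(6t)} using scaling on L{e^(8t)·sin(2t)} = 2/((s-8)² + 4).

Scaling with a=3: L{e^(24t)·sin(6t)} = (1/3) · 2/((s/3-8)² + 4). Simplifying: 6/((s-24)² + 36)

Final answer: 6/((s-24)² + 36)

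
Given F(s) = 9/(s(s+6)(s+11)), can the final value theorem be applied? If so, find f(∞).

Poles of sF(s) = 9/((s+6)(s+11)) are at s = -6 and s = -11, both in the left half-plane. Theorem applies. f(∞) = lim_{s→0} sF(s) = 9/(6·11) = 3/22

Final answer: 3/22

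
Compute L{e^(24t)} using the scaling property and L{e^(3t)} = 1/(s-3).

Using L{f(at)} = (1/a)F(s/a) with a=8 and f(t) = e^(3t): L{e^(24t)} = (1/8) · 1/((s/8)-3) = (1/8) · 8/(s-24) = 1/(s-24)

Final answer: 1/(s-24)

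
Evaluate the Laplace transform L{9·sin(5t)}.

L{sin(ωt)} = ω/(s² + ω²), so L{sin(5t)} = 5/(s² + 25). Then L{9·sin(5t)} = 9·5/(s² + 25) = 45/(s² + 25)

Final answer: 45/(s² + 25)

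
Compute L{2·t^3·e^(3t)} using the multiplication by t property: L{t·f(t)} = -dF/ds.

Using L{t^n·e^(at)} = n!/(s-a)^(n+1), L{t^3·e^(3t)} = 6/(s-3)^4, so L{2·t^3·e^(3t)} = 2·6/(s-3)^4 = 12/(s-3)^4

Final answer: 12/(s-3)^4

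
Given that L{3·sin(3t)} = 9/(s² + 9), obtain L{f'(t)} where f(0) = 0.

L{f'(t)} = s·F(s) - f(0) = s·9/(s² + 9) - 0 = 9s/(s² + 9)

Final answer: 9s/(s² + 9)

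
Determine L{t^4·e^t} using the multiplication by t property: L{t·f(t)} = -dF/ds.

Using L{t^n·e^(at)} = n!/(s-a)^(n+1), L{t^4·e^t} = 24/(s-1)^5

Final answer: 24/(s-1)^5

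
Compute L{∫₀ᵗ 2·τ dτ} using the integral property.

L{∫₀ᵗ f(τ)dτ} = F(s)/s with f(t) = 2t. F(s) = 2/s^2, so L{∫₀ᵗ 2·τ dτ} = (2/s^2)/s = 2/s^3. (Check: ∫₀ᵗ 2·τ dτ = 2t^2/2.)

Final answer: 2/s^3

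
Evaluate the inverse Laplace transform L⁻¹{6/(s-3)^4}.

L⁻¹{n!/(s-a)^(n+1)} = t^n·e^(at), so L⁻¹{6/(s-3)^4} = t^3·e^(3t)

Final answer: t^3·e^(3t)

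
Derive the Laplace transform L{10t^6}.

L{10t^6} = 10 · L{t^6} = 10 · 720/s^7 = 7200/s^7

Final answer: 7200/s^7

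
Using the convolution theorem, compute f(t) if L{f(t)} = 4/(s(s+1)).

4/(s(s+1)) = (4/s)·(1/(s+1)) = L{4}·L{e^(-t)}. By convolution, f(t) = 4*e^(-t) = ∫₀ᵗ 4·e^(-τ) dτ = 4·(1 - e^(-t))/1

Final answer: 4·(1 - e^(-t))/1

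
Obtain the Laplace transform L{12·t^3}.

L{t^n} = n!/s^(n+1), so L{t^3} = 6/s^4. Then L{12·t^3} = 12·6/s^4 = 72/s^4

Final answer: 72/s^4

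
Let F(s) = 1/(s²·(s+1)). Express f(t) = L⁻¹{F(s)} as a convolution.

1/(s²·(s+1)) = (1/s^2)·(1/(s+1)) = L{t}·L{e^(-t)}. So f(t) = t*e^(-t) = ∫₀ᵗ τ·e^(-(t-τ)) dτ

Final answer: ∫₀ᵗ τ·e^(-(t-τ)) dτ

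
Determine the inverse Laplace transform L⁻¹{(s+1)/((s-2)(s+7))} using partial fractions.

Using partial fractions, f(t) = (3e^(2t) + 6e^(-7t))/9

Final answer: (3e^(2t) + 6e^(-7t))/9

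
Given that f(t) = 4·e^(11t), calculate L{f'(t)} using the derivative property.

f(0) = 4, F(s) = 4/(s-11). L{f'(t)} = s·F(s) - f(0) = 4s/(s-11) - 4 = (4s - 4(s-11))/(s-11) = 44/(s-11)

Final answer: 44/(s-11)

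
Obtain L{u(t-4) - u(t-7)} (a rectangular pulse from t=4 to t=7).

L{u(t-a)} = e^(-as)/s. L{u(t-4) - u(t-7)} = (e^(-4s) - e^(-7s))/s

Final answer: (e^(-4s) - e^(-7s))/s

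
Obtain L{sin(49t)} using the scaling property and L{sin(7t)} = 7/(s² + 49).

Using L{f(at)} = (1/a)F(s/a) with a=7: L{sin(49t)} = (1/7) · 7/((s/7)² + 49) = (1/7) · 7·49/(s² + 2401) = 49/(s² + 2401)

Final answer: 49/(s² + 2401)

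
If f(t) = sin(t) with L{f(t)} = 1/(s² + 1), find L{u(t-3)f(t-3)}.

Time shift theorem: L{u(t-a)f(t-a)} = e^(-as)F(s). Here a=3, F(s) = 1/(s² + 1), so L{u(t-3)f(t-3)} = e^(-3s)·1/(s² + 1)

Final answer: e^(-3s)·1/(s² + 1)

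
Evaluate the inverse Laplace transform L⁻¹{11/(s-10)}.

L⁻¹{1/(s-a)} = e^(at), so L⁻¹{1/(s-10)} = e^(10t), and L⁻¹{11/(s-10)} = 11·e^(10t)

Final answer: 11·e^(10t)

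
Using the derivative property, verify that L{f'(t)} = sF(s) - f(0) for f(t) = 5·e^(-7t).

f'(t) = -35e^(-7t). Direct: L{f'(t)} = -35/(s+7). Property: s·5/(s+7) - 5 = (5s - 5(s+7))/(s+7) = -35/(s+7). ✓

Final answer: -35/(s+7)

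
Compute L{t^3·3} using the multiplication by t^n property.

L{3} = 3/s. d^1/ds^1[1/s] = -1/s². d^2/ds^2[1/s] = 2/s^3. d^3/ds^3[1/s] = -6/s^4. So L{t^3} = (-1)^{3}·-6/s^4 = 6/s^4. Then L{t^3·3} = 3·6/s^4 = 18/s^4

Final answer: 18/s^4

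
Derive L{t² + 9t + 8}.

L{t² + 9t + 8} = 2/s³ + 9/s² + 8/s = 2/s³ + 9/s² + 8/s

Final answer: 2/s³ + 9/s² + 8/s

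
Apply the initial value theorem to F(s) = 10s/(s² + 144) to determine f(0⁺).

f(0⁺) = lim_{s→∞} s·10s/(s² + 144) = lim_{s→∞} 10s²/(s² + 144) = 10

Final answer: 10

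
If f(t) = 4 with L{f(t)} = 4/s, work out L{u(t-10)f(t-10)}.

Time shift theorem: L{u(t-a)f(t-a)} = e^(-as)F(s). Here a=10, F(s) = 4/s, so L{u(t-10)f(t-10)} = e^(-10s)·4/s

Final answer: e^(-10s)·4/s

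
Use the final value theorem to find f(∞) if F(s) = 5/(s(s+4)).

f(∞) = lim_{s→0} s·5/(s(s+4)) = lim_{s→0} 5/(s+4) = 5/4 = 5/4

Final answer: 5/4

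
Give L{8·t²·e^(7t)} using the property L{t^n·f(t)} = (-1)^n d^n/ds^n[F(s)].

L{e^(7t)} = 1/(s-7). d/ds[1/(s-7)] = -1/(s-7)². d²/ds²[1/(s-7)] = 2/(s-7)³. So L{t²·e^(7t)} = (-1)² · 2/(s-7)³ = 2/(s-7)³. Then L{8·t²·e^(7t)} = 8·2/(s-7)³ = 16/(s-7)³

Final answer: 16/(s-7)³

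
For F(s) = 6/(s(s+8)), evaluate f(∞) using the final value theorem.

f(∞) = lim_{s→0} s·6/(s(s+8)) = lim_{s→0} 6/(s+8) = 6/8 = 3/4

Final answer: 3/4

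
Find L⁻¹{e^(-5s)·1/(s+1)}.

L⁻¹{1/(s+1)} = e^(-t). By the time shift theorem, L⁻¹{e^(-as)F(s)} = u(t-a)f(t-a) with a=5, so L⁻¹{e^(-5s)·1/(s+1)} = u(t-5)·e^(-(t-5))

Final answer: u(t-5)·e^(-(t-5))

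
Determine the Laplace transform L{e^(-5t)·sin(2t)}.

L{e^(at)·sin(ωt)} = ω/((s-a)² + ω²), so L{e^(-5t)·sin(2t)} = 2/((s+5)² + 4)

Final answer: 2/((s+5)² + 4)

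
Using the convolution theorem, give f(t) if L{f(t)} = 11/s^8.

11/s^8 = (11/s)·(1/s^7) = L{11}·L{t^6/720}. By convolution, f(t) = 11*t^6/720 = ∫₀ᵗ 11·τ^6/720 dτ = 11·t^7/5040

Final answer: 11·t^7/5040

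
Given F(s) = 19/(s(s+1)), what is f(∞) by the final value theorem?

f(∞) = lim_{s→0} s·19/(s(s+1)) = lim_{s→0} 19/(s+1) = 19/1 = 19

Final answer: 19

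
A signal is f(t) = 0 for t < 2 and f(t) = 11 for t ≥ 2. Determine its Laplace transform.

f(t) = 11·u(t-2). L{u(t-2)} = e^(-2s)/s, so L{f(t)} = 11·e^(-2s)/s

Final answer: 11·e^(-2s)/s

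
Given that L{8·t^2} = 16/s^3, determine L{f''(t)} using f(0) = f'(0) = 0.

L{f''(t)} = s²F(s) - sf(0) - f'(0) = s²·16/s^3 - 0 - 0 = 16/s

Final answer: 16/s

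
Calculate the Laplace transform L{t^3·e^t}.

L{t^n·e^(at)} = n!/(s-a)^(n+1), so L{t^3·e^t} = 6/(s-1)^4

Final answer: 6/(s-1)^4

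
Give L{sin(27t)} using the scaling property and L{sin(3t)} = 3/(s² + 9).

Using L{f(at)} = (1/a)F(s/a) with a=9: L{sin(27t)} = (1/9) · 3/((s/9)² + 9) = (1/9) · 3·81/(s² + 729) = 27/(s² + 729)

Final answer: 27/(s² + 729)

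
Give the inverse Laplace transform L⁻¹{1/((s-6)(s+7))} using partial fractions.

Decompose: A/(s-6) + B/(s+7). A = 1/13, B = -1/13. f(t) = (e^(6t) - e^(-7t))/13

Final answer: (e^(6t) - e^(-7t))/13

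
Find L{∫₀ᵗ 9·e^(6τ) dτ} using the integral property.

L{∫₀ᵗ f(τ)dτ} = F(s)/s with F(s) = 9/(s-6), so L{∫₀ᵗ 9·e^(6τ) dτ} = 9/(s(s-6))

Final answer: 9/(s(s-6))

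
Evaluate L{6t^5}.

L{t^n} = n!/s^(n+1). So L{6t^5} = 6·5!/s^6 = 720/s^6

Final answer: 720/s^6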